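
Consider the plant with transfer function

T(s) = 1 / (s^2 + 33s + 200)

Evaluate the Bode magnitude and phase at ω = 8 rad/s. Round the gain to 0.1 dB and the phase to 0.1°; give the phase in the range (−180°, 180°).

-49.5 dB, -62.7°

Substitute s = j8:
Numerator: 1 = 1 + j0
Denominator: (j8)^2 + 33(j8) + 200 = 136 + j264
|N| = √(1² + 0²) ≈ 1, ∠N ≈ 0.00°
|D| = √(136² + 264²) ≈ 296.97, ∠D ≈ 62.74°
|T| = 1 / 296.97 ≈ 0.0033673
Gain = 20 log₁₀(0.0033673) ≈ -49.45 dB
∠T = 0.00° − 62.74° = -62.74°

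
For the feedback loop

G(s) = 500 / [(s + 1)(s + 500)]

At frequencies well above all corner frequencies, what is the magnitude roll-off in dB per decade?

-40 dB/decade

Each pole contributes −20 dB/decade at high frequency; each zero contributes +20 dB/decade.
Net: 0 zero(s) − 2 pole(s) → -40 dB/decade.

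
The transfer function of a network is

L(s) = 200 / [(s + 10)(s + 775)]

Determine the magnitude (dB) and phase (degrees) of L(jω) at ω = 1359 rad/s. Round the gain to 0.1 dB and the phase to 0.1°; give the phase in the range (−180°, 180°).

-80.5 dB, -149.9°

At s = jω = j1359:
pole (s+10): 10 + j1359 → |·| = √(10²+1359²) = √1846981 ≈ 1359, ∠ = arctan(1359/10) ≈ 89.58°
pole (s+775): 775 + j1359 → |·| = √(775²+1359²) = √2447506 ≈ 1564.5, ∠ = arctan(1359/775) ≈ 60.31°
|L| = 200 / 2.1262e+06 ≈ 9.4065e-05
Gain = 20 log₁₀(9.4065e-05) ≈ -80.53 dB
∠L = 0.00° − 149.89° = -149.89°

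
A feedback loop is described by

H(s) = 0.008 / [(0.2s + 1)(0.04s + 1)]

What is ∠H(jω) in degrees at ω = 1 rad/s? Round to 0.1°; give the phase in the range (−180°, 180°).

-13.6°

At ω = 1 rad/s:
pole (1 + j1·0.2) = 1 + j0.2 → |·| ≈ 1.0198, ∠ ≈ 11.31°
pole (1 + j1·0.04) = 1 + j0.04 → |·| ≈ 1.0008, ∠ ≈ 2.29°
∠H = (0°) − (11.31° + 2.29°) = -13.60°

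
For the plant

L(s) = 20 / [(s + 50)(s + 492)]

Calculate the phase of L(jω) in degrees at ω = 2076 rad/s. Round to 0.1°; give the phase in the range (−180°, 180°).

-165.3°

At s = jω = j2076:
pole (s+50): 50 + j2076 → |·| = √(50²+2076²) = √4312276 ≈ 2076.6, ∠ = arctan(2076/50) ≈ 88.62°
pole (s+492): 492 + j2076 → |·| = √(492²+2076²) = √4551840 ≈ 2133.5, ∠ = arctan(2076/492) ≈ 76.67°
∠L = 0.00° − 165.29° = -165.29°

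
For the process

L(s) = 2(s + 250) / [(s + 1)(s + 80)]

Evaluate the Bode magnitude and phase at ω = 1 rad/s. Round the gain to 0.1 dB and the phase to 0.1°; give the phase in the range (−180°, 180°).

12.9 dB, -45.5°

At s = jω = j1:
zero (s+250): 250 + j1 → |·| = √(250²+1²) = √62501 ≈ 250, ∠ = arctan(1/250) ≈ 0.23°
pole (s+1): 1 + j1 → |·| = √(1²+1²) = √2 ≈ 1.4142, ∠ = arctan(1/1) ≈ 45.00°
pole (s+80): 80 + j1 → |·| = √(80²+1²) = √6401 ≈ 80.006, ∠ = arctan(1/80) ≈ 0.72°
|L| = 2 · 250 / 113.14 ≈ 4.4193
Gain = 20 log₁₀(4.4193) ≈ 12.91 dB
∠L = 0.23° − 45.72° = -45.49°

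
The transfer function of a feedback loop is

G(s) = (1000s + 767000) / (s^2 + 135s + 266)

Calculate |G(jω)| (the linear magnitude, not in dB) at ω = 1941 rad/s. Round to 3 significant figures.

Substitute s = j1941:
Numerator: 1000(j1941) + 767000 = 767000 + j1941000
Denominator: (j1941)^2 + 135(j1941) + 266 = -3767215 + j262035
|N| = √(767000² + 1941000²) ≈ 2.087e+06, ∠N ≈ 68.44°
|D| = √(3767215² + 262035²) ≈ 3.7763e+06, ∠D ≈ 176.02°
|G| = 2.087e+06 / 3.7763e+06 ≈ 0.55266

0.553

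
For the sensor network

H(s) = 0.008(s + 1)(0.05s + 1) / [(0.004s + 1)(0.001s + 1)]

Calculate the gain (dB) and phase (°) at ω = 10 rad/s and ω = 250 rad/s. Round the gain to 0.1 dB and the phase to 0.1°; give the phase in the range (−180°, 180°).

ω = 10: -20.9 dB, 108.0°; ω = 250: 24.7 dB, 116.2°

At ω = 10 rad/s:
zero (1 + j10·1) = 1 + j10 → |·| ≈ 10.05, ∠ ≈ 84.29°
zero (1 + j10·0.05) = 1 + j0.5 → |·| ≈ 1.118, ∠ ≈ 26.57°
pole (1 + j10·0.004) = 1 + j0.04 → |·| ≈ 1.0008, ∠ ≈ 2.29°
pole (1 + j10·0.001) = 1 + j0.01 → |·| ≈ 1, ∠ ≈ 0.57°
|H| = 0.008 · 10.05 · 1.118 / (1.0008 · 1) ≈ 0.089815
Gain = 20 log₁₀(0.089815) ≈ -20.93 dB
∠H = (84.29° + 26.57°) − (2.29° + 0.57°) = 108.00°

At ω = 250 rad/s:
zero (1 + j250·1) = 1 + j250 → |·| ≈ 250, ∠ ≈ 89.77°
zero (1 + j250·0.05) = 1 + j12.5 → |·| ≈ 12.54, ∠ ≈ 85.43°
pole (1 + j250·0.004) = 1 + j1 → |·| ≈ 1.4142, ∠ ≈ 45.00°
pole (1 + j250·0.001) = 1 + j0.25 → |·| ≈ 1.0308, ∠ ≈ 14.04°
|H| = 0.008 · 250 · 12.54 / (1.4142 · 1.0308) ≈ 17.205
Gain = 20 log₁₀(17.205) ≈ 24.71 dB
∠H = (89.77° + 85.43°) − (45.00° + 14.04°) = 116.16°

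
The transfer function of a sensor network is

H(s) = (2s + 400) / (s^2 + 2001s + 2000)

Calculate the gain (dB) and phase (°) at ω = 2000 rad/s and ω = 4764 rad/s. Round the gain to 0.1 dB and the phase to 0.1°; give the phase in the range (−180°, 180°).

Substitute s = j2000:
Numerator: 2(j2000) + 400 = 400 + j4000
Denominator: (j2000)^2 + 2001(j2000) + 2000 = -3998000 + j4002000
|N| = √(400² + 4000²) ≈ 4020, ∠N ≈ 84.29°
|D| = √(3998000² + 4002000²) ≈ 5.6569e+06, ∠D ≈ 134.97°
|H| = 4020 / 5.6569e+06 ≈ 0.00071064
Gain = 20 log₁₀(0.00071064) ≈ -62.97 dB
∠H = 84.29° − 134.97° = -50.68°

Substitute s = j4764:
Numerator: 2(j4764) + 400 = 400 + j9528
Denominator: (j4764)^2 + 2001(j4764) + 2000 = -22693696 + j9532764
|N| = √(400² + 9528²) ≈ 9536.4, ∠N ≈ 87.60°
|D| = √(22693696² + 9532764²) ≈ 2.4615e+07, ∠D ≈ 157.21°
|H| = 9536.4 / 2.4615e+07 ≈ 0.00038742
Gain = 20 log₁₀(0.00038742) ≈ -68.24 dB
∠H = 87.60° − 157.21° = -69.61°

ω = 2000: -63.0 dB, -50.7°; ω = 4764: -68.2 dB, -69.6°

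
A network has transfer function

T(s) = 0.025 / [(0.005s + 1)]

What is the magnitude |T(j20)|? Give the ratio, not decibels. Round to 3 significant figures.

0.0249

At ω = 20 rad/s:
pole (1 + j20·0.005) = 1 + j0.1 → |·| ≈ 1.005, ∠ ≈ 5.71°
|T| = 0.025 · 1 / (1.005) ≈ 0.024876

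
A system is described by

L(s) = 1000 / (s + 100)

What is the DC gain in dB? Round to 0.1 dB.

20.0 dB

L(0) = 1000 / (100) = 10
20 log₁₀(10) ≈ 20.00 dB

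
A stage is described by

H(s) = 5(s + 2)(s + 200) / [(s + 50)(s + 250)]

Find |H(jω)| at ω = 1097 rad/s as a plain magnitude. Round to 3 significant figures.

At s = jω = j1097:
zero (s+2): 2 + j1097 → |·| = √(2²+1097²) = √1203413 ≈ 1097, ∠ = arctan(1097/2) ≈ 89.90°
zero (s+200): 200 + j1097 → |·| = √(200²+1097²) = √1243409 ≈ 1115.1, ∠ = arctan(1097/200) ≈ 79.67°
pole (s+50): 50 + j1097 → |·| = √(50²+1097²) = √1205909 ≈ 1098.1, ∠ = arctan(1097/50) ≈ 87.39°
pole (s+250): 250 + j1097 → |·| = √(250²+1097²) = √1265909 ≈ 1125.1, ∠ = arctan(1097/250) ≈ 77.16°
|H| = 5 · 1.2233e+06 / 1.2355e+06 ≈ 4.9506

4.95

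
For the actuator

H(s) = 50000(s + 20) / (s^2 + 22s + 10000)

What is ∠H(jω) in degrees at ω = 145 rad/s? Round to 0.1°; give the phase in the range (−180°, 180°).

At s = jω = j145:
zero (s+20): 20 + j145 → |·| = √(20²+145²) = √21425 ≈ 146.37, ∠ = arctan(145/20) ≈ 82.15°
quadratic: (j145)² + 22·j145 + 10000 = -11025 + j3190 → |·| ≈ 11477, ∠ ≈ 163.86°
∠H = 82.15° − 163.86° = -81.71°

-81.7°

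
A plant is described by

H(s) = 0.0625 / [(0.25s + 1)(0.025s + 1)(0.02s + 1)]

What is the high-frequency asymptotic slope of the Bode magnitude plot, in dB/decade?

Each pole contributes −20 dB/decade at high frequency; each zero contributes +20 dB/decade.
Net: 0 zero(s) − 3 pole(s) → -60 dB/decade.

-60 dB/decade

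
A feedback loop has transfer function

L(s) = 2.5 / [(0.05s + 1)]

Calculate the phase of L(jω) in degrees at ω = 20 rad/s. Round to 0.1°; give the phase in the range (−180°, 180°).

-45.0°

At ω = 20 rad/s:
pole (1 + j20·0.05) = 1 + j1 → |·| ≈ 1.4142, ∠ ≈ 45.00°
∠L = (0°) − (45.00°) = -45.00°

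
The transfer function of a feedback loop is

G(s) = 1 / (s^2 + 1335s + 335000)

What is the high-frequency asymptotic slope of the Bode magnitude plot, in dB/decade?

-40 dB/decade

Each pole contributes −20 dB/decade at high frequency; each zero contributes +20 dB/decade.
Net: 0 zero(s) − 2 pole(s) → -40 dB/decade.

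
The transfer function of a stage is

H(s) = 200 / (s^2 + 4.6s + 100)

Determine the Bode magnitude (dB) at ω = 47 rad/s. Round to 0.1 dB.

At s = jω = j47:
quadratic: (j47)² + 4.6·j47 + 100 = -2109 + j216.2 → |·| ≈ 2120.1, ∠ ≈ 174.15°
|H| = 200 / 2120.1 ≈ 0.094335
Gain = 20 log₁₀(0.094335) ≈ -20.51 dB

-20.5 dB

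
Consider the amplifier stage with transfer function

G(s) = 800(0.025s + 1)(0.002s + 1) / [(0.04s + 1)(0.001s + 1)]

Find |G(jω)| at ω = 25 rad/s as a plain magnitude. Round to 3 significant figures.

668

At ω = 25 rad/s:
zero (1 + j25·0.025) = 1 + j0.625 → |·| ≈ 1.1792, ∠ ≈ 32.01°
zero (1 + j25·0.002) = 1 + j0.05 → |·| ≈ 1.0012, ∠ ≈ 2.86°
pole (1 + j25·0.04) = 1 + j1 → |·| ≈ 1.4142, ∠ ≈ 45.00°
pole (1 + j25·0.001) = 1 + j0.025 → |·| ≈ 1.0003, ∠ ≈ 1.43°
|G| = 800 · 1.1792 · 1.0012 / (1.4142 · 1.0003) ≈ 667.66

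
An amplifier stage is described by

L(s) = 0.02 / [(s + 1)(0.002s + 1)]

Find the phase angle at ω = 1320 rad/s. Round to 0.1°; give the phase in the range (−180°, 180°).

-159.2°

At ω = 1320 rad/s:
pole (1 + j1320·1) = 1 + j1320 → |·| ≈ 1320, ∠ ≈ 89.96°
pole (1 + j1320·0.002) = 1 + j2.64 → |·| ≈ 2.823, ∠ ≈ 69.25°
∠L = (0°) − (89.96° + 69.25°) = -159.21°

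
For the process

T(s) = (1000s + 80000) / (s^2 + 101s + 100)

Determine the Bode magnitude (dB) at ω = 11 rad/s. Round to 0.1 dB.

Substitute s = j11:
Numerator: 1000(j11) + 80000 = 80000 + j11000
Denominator: (j11)^2 + 101(j11) + 100 = -21 + j1111
|N| = √(80000² + 11000²) ≈ 80753, ∠N ≈ 7.83°
|D| = √(21² + 1111²) ≈ 1111.2, ∠D ≈ 91.08°
|T| = 80753 / 1111.2 ≈ 72.672
Gain = 20 log₁₀(72.672) ≈ 37.23 dB

37.2 dB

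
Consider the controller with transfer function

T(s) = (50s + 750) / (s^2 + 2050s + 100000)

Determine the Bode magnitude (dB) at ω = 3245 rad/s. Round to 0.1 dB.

Substitute s = j3245:
Numerator: 50(j3245) + 750 = 750 + j162250
Denominator: (j3245)^2 + 2050(j3245) + 100000 = -10430025 + j6652250
|N| = √(750² + 162250²) ≈ 1.6225e+05, ∠N ≈ 89.74°
|D| = √(10430025² + 6652250²) ≈ 1.2371e+07, ∠D ≈ 147.47°
|T| = 1.6225e+05 / 1.2371e+07 ≈ 0.013115
Gain = 20 log₁₀(0.013115) ≈ -37.64 dB

-37.6 dB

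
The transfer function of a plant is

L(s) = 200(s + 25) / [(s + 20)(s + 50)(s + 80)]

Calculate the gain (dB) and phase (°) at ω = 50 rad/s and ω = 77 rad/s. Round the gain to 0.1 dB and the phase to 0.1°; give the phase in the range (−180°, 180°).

ω = 50: -30.1 dB, -81.8°; ω = 77: -34.0 dB, -104.3°

At s = jω = j50:
zero (s+25): 25 + j50 → |·| = √(25²+50²) = √3125 ≈ 55.902, ∠ = arctan(50/25) ≈ 63.43°
pole (s+20): 20 + j50 → |·| = √(20²+50²) = √2900 ≈ 53.852, ∠ = arctan(50/20) ≈ 68.20°
pole (s+50): 50 + j50 → |·| = √(50²+50²) = √5000 ≈ 70.711, ∠ = arctan(50/50) ≈ 45.00°
pole (s+80): 80 + j50 → |·| = √(80²+50²) = √8900 ≈ 94.34, ∠ = arctan(50/80) ≈ 32.01°
|L| = 200 · 55.902 / 3.5924e+05 ≈ 0.031122
Gain = 20 log₁₀(0.031122) ≈ -30.14 dB
∠L = 63.43° − 145.21° = -81.78°

At s = jω = j77:
zero (s+25): 25 + j77 → |·| = √(25²+77²) = √6554 ≈ 80.957, ∠ = arctan(77/25) ≈ 72.01°
pole (s+20): 20 + j77 → |·| = √(20²+77²) = √6329 ≈ 79.555, ∠ = arctan(77/20) ≈ 75.44°
pole (s+50): 50 + j77 → |·| = √(50²+77²) = √8429 ≈ 91.81, ∠ = arctan(77/50) ≈ 57.00°
pole (s+80): 80 + j77 → |·| = √(80²+77²) = √12329 ≈ 111.04, ∠ = arctan(77/80) ≈ 43.91°
|L| = 200 · 80.957 / 8.1103e+05 ≈ 0.019964
Gain = 20 log₁₀(0.019964) ≈ -34.00 dB
∠L = 72.01° − 176.35° = -104.34°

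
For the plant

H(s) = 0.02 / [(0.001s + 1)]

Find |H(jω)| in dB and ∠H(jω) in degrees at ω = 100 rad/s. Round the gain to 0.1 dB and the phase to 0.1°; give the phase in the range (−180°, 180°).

-34.0 dB, -5.7°

At ω = 100 rad/s:
pole (1 + j100·0.001) = 1 + j0.1 → |·| ≈ 1.005, ∠ ≈ 5.71°
|H| = 0.02 · 1 / (1.005) ≈ 0.0199
Gain = 20 log₁₀(0.0199) ≈ -34.02 dB
∠H = (0°) − (5.71°) = -5.71°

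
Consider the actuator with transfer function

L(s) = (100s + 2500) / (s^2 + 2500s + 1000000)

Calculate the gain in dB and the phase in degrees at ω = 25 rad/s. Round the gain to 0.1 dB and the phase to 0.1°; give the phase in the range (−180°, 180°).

-49.0 dB, 41.4°

Substitute s = j25:
Numerator: 100(j25) + 2500 = 2500 + j2500
Denominator: (j25)^2 + 2500(j25) + 1000000 = 999375 + j62500
|N| = √(2500² + 2500²) ≈ 3535.5, ∠N ≈ 45.00°
|D| = √(999375² + 62500²) ≈ 1.0013e+06, ∠D ≈ 3.58°
|L| = 3535.5 / 1.0013e+06 ≈ 0.0035309
Gain = 20 log₁₀(0.0035309) ≈ -49.04 dB
∠L = 45.00° − 3.58° = 41.42°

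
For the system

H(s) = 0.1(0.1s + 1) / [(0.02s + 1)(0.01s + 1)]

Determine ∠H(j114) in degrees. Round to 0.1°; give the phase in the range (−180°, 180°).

At ω = 114 rad/s:
zero (1 + j114·0.1) = 1 + j11.4 → |·| ≈ 11.444, ∠ ≈ 84.99°
pole (1 + j114·0.02) = 1 + j2.28 → |·| ≈ 2.4897, ∠ ≈ 66.32°
pole (1 + j114·0.01) = 1 + j1.14 → |·| ≈ 1.5164, ∠ ≈ 48.74°
∠H = (84.99°) − (66.32° + 48.74°) = -30.07°

-30.1°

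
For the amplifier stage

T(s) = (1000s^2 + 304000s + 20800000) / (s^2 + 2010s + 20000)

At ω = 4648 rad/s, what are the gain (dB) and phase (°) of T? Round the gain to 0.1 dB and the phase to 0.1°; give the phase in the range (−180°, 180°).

Substitute s = j4648:
Numerator: 1000(j4648)^2 + 304000(j4648) + 20800000 = -21583104000 + j1412992000
Denominator: (j4648)^2 + 2010(j4648) + 20000 = -21583904 + j9342480
|N| = √(21583104000² + 1412992000²) ≈ 2.1629e+10, ∠N ≈ 176.25°
|D| = √(21583904² + 9342480²) ≈ 2.3519e+07, ∠D ≈ 156.59°
|T| = 2.1629e+10 / 2.3519e+07 ≈ 919.64
Gain = 20 log₁₀(919.64) ≈ 59.27 dB
∠T = 176.25° − 156.59° = 19.66°

59.3 dB, 19.7°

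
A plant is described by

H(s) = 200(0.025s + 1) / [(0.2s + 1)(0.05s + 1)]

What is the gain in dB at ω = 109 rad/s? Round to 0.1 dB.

At ω = 109 rad/s:
zero (1 + j109·0.025) = 1 + j2.725 → |·| ≈ 2.9027, ∠ ≈ 69.85°
pole (1 + j109·0.2) = 1 + j21.8 → |·| ≈ 21.823, ∠ ≈ 87.37°
pole (1 + j109·0.05) = 1 + j5.45 → |·| ≈ 5.541, ∠ ≈ 79.60°
|H| = 200 · 2.9027 / (21.823 · 5.541) ≈ 4.801
Gain = 20 log₁₀(4.801) ≈ 13.63 dB

13.6 dB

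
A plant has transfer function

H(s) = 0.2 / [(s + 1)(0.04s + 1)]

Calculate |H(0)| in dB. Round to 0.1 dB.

-14.0 dB

H(0) = 0.2 · 1 / 1 = 0.2
20 log₁₀(0.2) ≈ -13.98 dB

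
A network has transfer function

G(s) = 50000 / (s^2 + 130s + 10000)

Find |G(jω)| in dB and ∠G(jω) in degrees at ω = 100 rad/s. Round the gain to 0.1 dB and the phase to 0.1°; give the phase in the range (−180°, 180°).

At s = jω = j100:
quadratic: (j100)² + 130·j100 + 10000 = 0 + j13000 → |·| ≈ 13000, ∠ ≈ 90.00°
|G| = 50000 / 13000 ≈ 3.8462
Gain = 20 log₁₀(3.8462) ≈ 11.70 dB
∠G = 0.00° − 90.00° = -90.00°

11.7 dB, -90.0°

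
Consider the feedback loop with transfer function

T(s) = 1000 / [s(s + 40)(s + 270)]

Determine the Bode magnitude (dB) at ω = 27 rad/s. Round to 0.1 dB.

At s = jω = j27:
pole (s+40): 40 + j27 → |·| = √(40²+27²) = √2329 ≈ 48.26, ∠ = arctan(27/40) ≈ 34.02°
pole (s+270): 270 + j27 → |·| = √(270²+27²) = √73629 ≈ 271.35, ∠ = arctan(27/270) ≈ 5.71°
pole at origin: |s| = 27, ∠ = 90.00° (in denominator)
|T| = 1000 / 3.5357e+05 ≈ 0.0028283
Gain = 20 log₁₀(0.0028283) ≈ -50.97 dB

-51.0 dB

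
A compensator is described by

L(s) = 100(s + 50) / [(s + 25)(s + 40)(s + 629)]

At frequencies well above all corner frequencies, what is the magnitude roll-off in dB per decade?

Each pole contributes −20 dB/decade at high frequency; each zero contributes +20 dB/decade.
Net: 1 zero(s) − 3 pole(s) → -40 dB/decade.

-40 dB/decade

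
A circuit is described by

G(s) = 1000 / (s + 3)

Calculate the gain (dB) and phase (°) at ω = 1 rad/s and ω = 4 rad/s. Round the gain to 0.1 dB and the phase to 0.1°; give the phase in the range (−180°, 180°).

At s = jω = j1:
pole (s+3): 3 + j1 → |·| = √(3²+1²) = √10 ≈ 3.1623, ∠ = arctan(1/3) ≈ 18.43°
|G| = 1000 / 3.1623 ≈ 316.23
Gain = 20 log₁₀(316.23) ≈ 50.00 dB
∠G = 0.00° − 18.43° = -18.43°

At s = jω = j4:
pole (s+3): 3 + j4 → |·| = √(3²+4²) = √25 ≈ 5, ∠ = arctan(4/3) ≈ 53.13°
|G| = 1000 / 5 ≈ 200
Gain = 20 log₁₀(200) ≈ 46.02 dB
∠G = 0.00° − 53.13° = -53.13°

ω = 1: 50.0 dB, -18.4°; ω = 4: 46.0 dB, -53.1°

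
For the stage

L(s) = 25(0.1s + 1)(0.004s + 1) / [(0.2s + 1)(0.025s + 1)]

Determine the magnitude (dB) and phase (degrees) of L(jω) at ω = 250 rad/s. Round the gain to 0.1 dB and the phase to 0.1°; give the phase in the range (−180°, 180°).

8.9 dB, -37.1°

At ω = 250 rad/s:
zero (1 + j250·0.1) = 1 + j25 → |·| ≈ 25.02, ∠ ≈ 87.71°
zero (1 + j250·0.004) = 1 + j1 → |·| ≈ 1.4142, ∠ ≈ 45.00°
pole (1 + j250·0.2) = 1 + j50 → |·| ≈ 50.01, ∠ ≈ 88.85°
pole (1 + j250·0.025) = 1 + j6.25 → |·| ≈ 6.3295, ∠ ≈ 80.91°
|L| = 25 · 25.02 · 1.4142 / (50.01 · 6.3295) ≈ 2.7946
Gain = 20 log₁₀(2.7946) ≈ 8.93 dB
∠L = (87.71° + 45.00°) − (88.85° + 80.91°) = -37.05°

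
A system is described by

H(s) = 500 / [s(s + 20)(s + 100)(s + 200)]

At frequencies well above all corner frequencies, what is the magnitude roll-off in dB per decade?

Each pole contributes −20 dB/decade at high frequency; each zero contributes +20 dB/decade.
Net: 0 zero(s) − 4 pole(s) → -80 dB/decade.

-80 dB/decade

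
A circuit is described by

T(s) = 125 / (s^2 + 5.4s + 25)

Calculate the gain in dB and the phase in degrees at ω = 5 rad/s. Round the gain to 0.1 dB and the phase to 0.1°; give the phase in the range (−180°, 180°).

At s = jω = j5:
quadratic: (j5)² + 5.4·j5 + 25 = 0 + j27 → |·| ≈ 27, ∠ ≈ 90.00°
|T| = 125 / 27 ≈ 4.6296
Gain = 20 log₁₀(4.6296) ≈ 13.31 dB
∠T = 0.00° − 90.00° = -90.00°

13.3 dB, -90.0°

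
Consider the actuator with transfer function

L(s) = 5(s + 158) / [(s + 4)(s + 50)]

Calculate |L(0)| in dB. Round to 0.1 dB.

L(0) = 5·158 / (4·50) = 3.95
20 log₁₀(3.95) ≈ 11.93 dB

11.9 dB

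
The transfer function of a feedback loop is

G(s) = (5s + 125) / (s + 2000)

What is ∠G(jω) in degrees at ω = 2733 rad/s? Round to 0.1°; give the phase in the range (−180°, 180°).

Substitute s = j2733:
Numerator: 5(j2733) + 125 = 125 + j13665
Denominator: (j2733) + 2000 = 2000 + j2733
|N| = √(125² + 13665²) ≈ 13666, ∠N ≈ 89.48°
|D| = √(2000² + 2733²) ≈ 3386.6, ∠D ≈ 53.80°
∠G = 89.48° − 53.80° = 35.68°

35.7°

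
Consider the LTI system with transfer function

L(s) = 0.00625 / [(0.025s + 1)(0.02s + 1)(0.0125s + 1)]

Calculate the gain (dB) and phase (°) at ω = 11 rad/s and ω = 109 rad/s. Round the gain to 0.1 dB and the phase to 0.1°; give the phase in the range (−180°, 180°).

At ω = 11 rad/s:
pole (1 + j11·0.025) = 1 + j0.275 → |·| ≈ 1.0371, ∠ ≈ 15.38°
pole (1 + j11·0.02) = 1 + j0.22 → |·| ≈ 1.0239, ∠ ≈ 12.41°
pole (1 + j11·0.0125) = 1 + j0.1375 → |·| ≈ 1.0094, ∠ ≈ 7.83°
|L| = 0.00625 · 1 / (1.0371 · 1.0239 · 1.0094) ≈ 0.0058309
Gain = 20 log₁₀(0.0058309) ≈ -44.69 dB
∠L = (0°) − (15.38° + 12.41° + 7.83°) = -35.62°

At ω = 109 rad/s:
pole (1 + j109·0.025) = 1 + j2.725 → |·| ≈ 2.9027, ∠ ≈ 69.85°
pole (1 + j109·0.02) = 1 + j2.18 → |·| ≈ 2.3984, ∠ ≈ 65.36°
pole (1 + j109·0.0125) = 1 + j1.3625 → |·| ≈ 1.6901, ∠ ≈ 53.72°
|L| = 0.00625 · 1 / (2.9027 · 2.3984 · 1.6901) ≈ 0.00053118
Gain = 20 log₁₀(0.00053118) ≈ -65.50 dB
∠L = (0°) − (69.85° + 65.36° + 53.72°) = -188.93° ≡ 171.07° (principal value)

ω = 11: -44.7 dB, -35.6°; ω = 109: -65.5 dB, 171.1°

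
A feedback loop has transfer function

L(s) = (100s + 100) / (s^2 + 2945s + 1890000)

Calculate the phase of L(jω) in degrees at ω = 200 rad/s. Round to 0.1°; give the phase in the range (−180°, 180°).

Substitute s = j200:
Numerator: 100(j200) + 100 = 100 + j20000
Denominator: (j200)^2 + 2945(j200) + 1890000 = 1850000 + j589000
|N| = √(100² + 20000²) ≈ 20000, ∠N ≈ 89.71°
|D| = √(1850000² + 589000²) ≈ 1.9415e+06, ∠D ≈ 17.66°
∠L = 89.71° − 17.66° = 72.05°

72.1°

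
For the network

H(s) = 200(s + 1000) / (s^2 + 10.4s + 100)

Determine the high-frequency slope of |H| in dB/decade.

Each pole contributes −20 dB/decade at high frequency; each zero contributes +20 dB/decade.
Net: 1 zero(s) − 2 pole(s) → -20 dB/decade.

-20 dB/decade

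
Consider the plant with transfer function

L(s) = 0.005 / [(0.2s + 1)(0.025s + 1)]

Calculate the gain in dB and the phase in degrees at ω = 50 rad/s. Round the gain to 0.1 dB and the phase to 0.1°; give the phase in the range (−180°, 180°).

-70.2 dB, -135.6°

At ω = 50 rad/s:
pole (1 + j50·0.2) = 1 + j10 → |·| ≈ 10.05, ∠ ≈ 84.29°
pole (1 + j50·0.025) = 1 + j1.25 → |·| ≈ 1.6008, ∠ ≈ 51.34°
|L| = 0.005 · 1 / (10.05 · 1.6008) ≈ 0.00031079
Gain = 20 log₁₀(0.00031079) ≈ -70.15 dB
∠L = (0°) − (84.29° + 51.34°) = -135.63°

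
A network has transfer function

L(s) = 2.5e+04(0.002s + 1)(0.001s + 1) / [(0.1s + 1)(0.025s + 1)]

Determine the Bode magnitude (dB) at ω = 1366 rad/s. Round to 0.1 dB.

At ω = 1366 rad/s:
zero (1 + j1366·0.002) = 1 + j2.732 → |·| ≈ 2.9093, ∠ ≈ 69.90°
zero (1 + j1366·0.001) = 1 + j1.366 → |·| ≈ 1.6929, ∠ ≈ 53.79°
pole (1 + j1366·0.1) = 1 + j136.6 → |·| ≈ 136.6, ∠ ≈ 89.58°
pole (1 + j1366·0.025) = 1 + j34.15 → |·| ≈ 34.165, ∠ ≈ 88.32°
|L| = 2.5e+04 · 2.9093 · 1.6929 / (136.6 · 34.165) ≈ 26.383
Gain = 20 log₁₀(26.383) ≈ 28.43 dB

28.4 dB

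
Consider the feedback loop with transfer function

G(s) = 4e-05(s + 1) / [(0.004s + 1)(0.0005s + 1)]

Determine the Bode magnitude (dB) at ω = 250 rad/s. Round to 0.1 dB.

At ω = 250 rad/s:
zero (1 + j250·1) = 1 + j250 → |·| ≈ 250, ∠ ≈ 89.77°
pole (1 + j250·0.004) = 1 + j1 → |·| ≈ 1.4142, ∠ ≈ 45.00°
pole (1 + j250·0.0005) = 1 + j0.125 → |·| ≈ 1.0078, ∠ ≈ 7.13°
|G| = 4e-05 · 250 / (1.4142 · 1.0078) ≈ 0.0070164
Gain = 20 log₁₀(0.0070164) ≈ -43.08 dB

-43.1 dB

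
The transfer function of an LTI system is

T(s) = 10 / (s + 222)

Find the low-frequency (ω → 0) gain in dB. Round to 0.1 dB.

T(0) = 10 / 222 ≈ 0.045045
20 log₁₀(0.045045) ≈ -26.93 dB

-26.9 dB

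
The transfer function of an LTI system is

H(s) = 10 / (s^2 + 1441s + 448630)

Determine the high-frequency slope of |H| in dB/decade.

Each pole contributes −20 dB/decade at high frequency; each zero contributes +20 dB/decade.
Net: 0 zero(s) − 2 pole(s) → -40 dB/decade.

-40 dB/decade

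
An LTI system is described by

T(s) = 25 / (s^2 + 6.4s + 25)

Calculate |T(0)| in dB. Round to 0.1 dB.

0.0 dB

T(0) = 25 / 25 = 1
20 log₁₀(1) ≈ 0.00 dB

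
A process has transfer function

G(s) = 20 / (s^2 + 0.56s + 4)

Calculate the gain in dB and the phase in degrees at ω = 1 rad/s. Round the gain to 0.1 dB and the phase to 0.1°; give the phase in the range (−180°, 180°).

At s = jω = j1:
quadratic: (j1)² + 0.56·j1 + 4 = 3 + j0.56 → |·| ≈ 3.0518, ∠ ≈ 10.57°
|G| = 20 / 3.0518 ≈ 6.5535
Gain = 20 log₁₀(6.5535) ≈ 16.33 dB
∠G = 0.00° − 10.57° = -10.57°

16.3 dB, -10.6°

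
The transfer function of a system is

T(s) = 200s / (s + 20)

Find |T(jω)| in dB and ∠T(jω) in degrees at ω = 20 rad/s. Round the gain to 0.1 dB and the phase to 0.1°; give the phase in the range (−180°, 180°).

At s = jω = j20:
zero at origin: s = j20 → |·| = 20, ∠ = 90.00°
pole (s+20): 20 + j20 → |·| = √(20²+20²) = √800 ≈ 28.284, ∠ = arctan(20/20) ≈ 45.00°
|T| = 200 · 20 / 28.284 ≈ 141.42
Gain = 20 log₁₀(141.42) ≈ 43.01 dB
∠T = 90.00° − 45.00° = 45.00°

43.0 dB, 45.0°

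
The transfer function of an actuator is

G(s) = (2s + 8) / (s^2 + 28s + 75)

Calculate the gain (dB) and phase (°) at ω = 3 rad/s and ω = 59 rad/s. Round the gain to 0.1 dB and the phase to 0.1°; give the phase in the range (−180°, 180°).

Substitute s = j3:
Numerator: 2(j3) + 8 = 8 + j6
Denominator: (j3)^2 + 28(j3) + 75 = 66 + j84
|N| = √(8² + 6²) ≈ 10, ∠N ≈ 36.87°
|D| = √(66² + 84²) ≈ 106.83, ∠D ≈ 51.84°
|G| = 10 / 106.83 ≈ 0.093607
Gain = 20 log₁₀(0.093607) ≈ -20.57 dB
∠G = 36.87° − 51.84° = -14.97°

Substitute s = j59:
Numerator: 2(j59) + 8 = 8 + j118
Denominator: (j59)^2 + 28(j59) + 75 = -3406 + j1652
|N| = √(8² + 118²) ≈ 118.27, ∠N ≈ 86.12°
|D| = √(3406² + 1652²) ≈ 3785.5, ∠D ≈ 154.13°
|G| = 118.27 / 3785.5 ≈ 0.031243
Gain = 20 log₁₀(0.031243) ≈ -30.10 dB
∠G = 86.12° − 154.13° = -68.01°

ω = 3: -20.6 dB, -15.0°; ω = 59: -30.1 dB, -68.0°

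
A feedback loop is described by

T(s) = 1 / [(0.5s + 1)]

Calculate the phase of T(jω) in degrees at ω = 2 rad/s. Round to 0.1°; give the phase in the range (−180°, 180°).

-45.0°

At ω = 2 rad/s:
pole (1 + j2·0.5) = 1 + j1 → |·| ≈ 1.4142, ∠ ≈ 45.00°
∠T = (0°) − (45.00°) = -45.00°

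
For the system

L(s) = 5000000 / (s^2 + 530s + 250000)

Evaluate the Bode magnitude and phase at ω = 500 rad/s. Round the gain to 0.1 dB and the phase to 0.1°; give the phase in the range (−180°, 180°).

At s = jω = j500:
quadratic: (j500)² + 530·j500 + 250000 = 0 + j265000 → |·| ≈ 2.65e+05, ∠ ≈ 90.00°
|L| = 5000000 / 2.65e+05 ≈ 18.868
Gain = 20 log₁₀(18.868) ≈ 25.51 dB
∠L = 0.00° − 90.00° = -90.00°

25.5 dB, -90.0°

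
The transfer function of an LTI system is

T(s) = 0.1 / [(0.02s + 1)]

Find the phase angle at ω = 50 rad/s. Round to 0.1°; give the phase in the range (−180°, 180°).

-45.0°

At ω = 50 rad/s:
pole (1 + j50·0.02) = 1 + j1 → |·| ≈ 1.4142, ∠ ≈ 45.00°
∠T = (0°) − (45.00°) = -45.00°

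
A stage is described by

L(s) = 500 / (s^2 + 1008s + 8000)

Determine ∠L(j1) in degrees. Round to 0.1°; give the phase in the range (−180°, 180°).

-7.2°

Substitute s = j1:
Numerator: 500 = 500 + j0
Denominator: (j1)^2 + 1008(j1) + 8000 = 7999 + j1008
|N| = √(500² + 0²) ≈ 500, ∠N ≈ 0.00°
|D| = √(7999² + 1008²) ≈ 8062.3, ∠D ≈ 7.18°
∠L = 0.00° − 7.18° = -7.18°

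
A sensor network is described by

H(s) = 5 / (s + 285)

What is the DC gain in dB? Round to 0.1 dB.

H(0) = 5 / 285 ≈ 0.017544
20 log₁₀(0.017544) ≈ -35.12 dB

-35.1 dB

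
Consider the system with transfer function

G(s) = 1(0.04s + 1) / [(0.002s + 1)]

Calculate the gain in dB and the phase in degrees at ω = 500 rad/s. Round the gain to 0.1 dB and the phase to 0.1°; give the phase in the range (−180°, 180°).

At ω = 500 rad/s:
zero (1 + j500·0.04) = 1 + j20 → |·| ≈ 20.025, ∠ ≈ 87.14°
pole (1 + j500·0.002) = 1 + j1 → |·| ≈ 1.4142, ∠ ≈ 45.00°
|G| = 1 · 20.025 / (1.4142) ≈ 14.16
Gain = 20 log₁₀(14.16) ≈ 23.02 dB
∠G = (87.14°) − (45.00°) = 42.14°

23.0 dB, 42.1°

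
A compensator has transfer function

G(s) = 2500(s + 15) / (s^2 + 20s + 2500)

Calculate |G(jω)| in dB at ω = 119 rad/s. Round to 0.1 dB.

28.0 dB

At s = jω = j119:
zero (s+15): 15 + j119 → |·| = √(15²+119²) = √14386 ≈ 119.94, ∠ = arctan(119/15) ≈ 82.82°
quadratic: (j119)² + 20·j119 + 2500 = -11661 + j2380 → |·| ≈ 11901, ∠ ≈ 168.46°
|G| = 2500 · 119.94 / 11901 ≈ 25.195
Gain = 20 log₁₀(25.195) ≈ 28.03 dB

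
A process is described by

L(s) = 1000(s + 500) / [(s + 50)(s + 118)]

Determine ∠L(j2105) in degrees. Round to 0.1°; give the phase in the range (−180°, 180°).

At s = jω = j2105:
zero (s+500): 500 + j2105 → |·| = √(500²+2105²) = √4681025 ≈ 2163.6, ∠ = arctan(2105/500) ≈ 76.64°
pole (s+50): 50 + j2105 → |·| = √(50²+2105²) = √4433525 ≈ 2105.6, ∠ = arctan(2105/50) ≈ 88.64°
pole (s+118): 118 + j2105 → |·| = √(118²+2105²) = √4444949 ≈ 2108.3, ∠ = arctan(2105/118) ≈ 86.79°
∠L = 76.64° − 175.43° = -98.79°

-98.8°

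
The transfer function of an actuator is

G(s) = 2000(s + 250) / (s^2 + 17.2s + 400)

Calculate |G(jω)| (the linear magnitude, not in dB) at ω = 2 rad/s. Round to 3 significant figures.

At s = jω = j2:
zero (s+250): 250 + j2 → |·| = √(250²+2²) = √62504 ≈ 250.01, ∠ = arctan(2/250) ≈ 0.46°
quadratic: (j2)² + 17.2·j2 + 400 = 396 + j34.4 → |·| ≈ 397.49, ∠ ≈ 4.96°
|G| = 2000 · 250.01 / 397.49 ≈ 1257.9

1.26e+03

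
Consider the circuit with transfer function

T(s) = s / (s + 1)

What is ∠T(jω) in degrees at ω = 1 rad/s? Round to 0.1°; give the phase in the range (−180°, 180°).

At s = jω = j1:
zero at origin: s = j1 → |·| = 1, ∠ = 90.00°
pole (s+1): 1 + j1 → |·| = √(1²+1²) = √2 ≈ 1.4142, ∠ = arctan(1/1) ≈ 45.00°
∠T = 90.00° − 45.00° = 45.00°

45.0°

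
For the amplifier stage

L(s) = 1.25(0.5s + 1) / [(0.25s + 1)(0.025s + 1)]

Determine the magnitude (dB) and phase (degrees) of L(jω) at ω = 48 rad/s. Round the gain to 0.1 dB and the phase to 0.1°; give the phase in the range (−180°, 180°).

At ω = 48 rad/s:
zero (1 + j48·0.5) = 1 + j24 → |·| ≈ 24.021, ∠ ≈ 87.61°
pole (1 + j48·0.25) = 1 + j12 → |·| ≈ 12.042, ∠ ≈ 85.24°
pole (1 + j48·0.025) = 1 + j1.2 → |·| ≈ 1.562, ∠ ≈ 50.19°
|L| = 1.25 · 24.021 / (12.042 · 1.562) ≈ 1.5963
Gain = 20 log₁₀(1.5963) ≈ 4.06 dB
∠L = (87.61°) − (85.24° + 50.19°) = -47.82°

4.1 dB, -47.8°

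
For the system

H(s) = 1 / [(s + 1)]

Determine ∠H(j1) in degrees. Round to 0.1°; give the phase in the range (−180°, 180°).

At ω = 1 rad/s:
pole (1 + j1·1) = 1 + j1 → |·| ≈ 1.4142, ∠ ≈ 45.00°
∠H = (0°) − (45.00°) = -45.00°

-45.0°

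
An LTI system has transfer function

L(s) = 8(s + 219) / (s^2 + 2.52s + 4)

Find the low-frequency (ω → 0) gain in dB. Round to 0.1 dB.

L(0) = 8·219 / 4 = 438
20 log₁₀(438) ≈ 52.83 dB

52.8 dB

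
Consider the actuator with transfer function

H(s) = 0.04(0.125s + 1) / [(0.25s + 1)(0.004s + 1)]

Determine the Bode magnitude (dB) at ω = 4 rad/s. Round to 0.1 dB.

At ω = 4 rad/s:
zero (1 + j4·0.125) = 1 + j0.5 → |·| ≈ 1.118, ∠ ≈ 26.57°
pole (1 + j4·0.25) = 1 + j1 → |·| ≈ 1.4142, ∠ ≈ 45.00°
pole (1 + j4·0.004) = 1 + j0.016 → |·| ≈ 1.0001, ∠ ≈ 0.92°
|H| = 0.04 · 1.118 / (1.4142 · 1.0001) ≈ 0.031619
Gain = 20 log₁₀(0.031619) ≈ -30.00 dB

-30.0 dB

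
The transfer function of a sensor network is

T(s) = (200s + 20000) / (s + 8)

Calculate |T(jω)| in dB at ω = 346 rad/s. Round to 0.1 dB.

46.4 dB

Substitute s = j346:
Numerator: 200(j346) + 20000 = 20000 + j69200
Denominator: (j346) + 8 = 8 + j346
|N| = √(20000² + 69200²) ≈ 72032, ∠N ≈ 73.88°
|D| = √(8² + 346²) ≈ 346.09, ∠D ≈ 88.68°
|T| = 72032 / 346.09 ≈ 208.13
Gain = 20 log₁₀(208.13) ≈ 46.37 dB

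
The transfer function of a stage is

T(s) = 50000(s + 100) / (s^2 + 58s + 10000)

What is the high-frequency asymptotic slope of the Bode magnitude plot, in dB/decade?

Each pole contributes −20 dB/decade at high frequency; each zero contributes +20 dB/decade.
Net: 1 zero(s) − 2 pole(s) → -20 dB/decade.

-20 dB/decade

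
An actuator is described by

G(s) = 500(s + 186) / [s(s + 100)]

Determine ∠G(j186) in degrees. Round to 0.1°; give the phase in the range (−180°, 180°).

-106.7°

At s = jω = j186:
zero (s+186): 186 + j186 → |·| = √(186²+186²) = √69192 ≈ 263.04, ∠ = arctan(186/186) ≈ 45.00°
pole (s+100): 100 + j186 → |·| = √(100²+186²) = √44596 ≈ 211.18, ∠ = arctan(186/100) ≈ 61.74°
pole at origin: |s| = 186, ∠ = 90.00° (in denominator)
∠G = 45.00° − 151.74° = -106.74°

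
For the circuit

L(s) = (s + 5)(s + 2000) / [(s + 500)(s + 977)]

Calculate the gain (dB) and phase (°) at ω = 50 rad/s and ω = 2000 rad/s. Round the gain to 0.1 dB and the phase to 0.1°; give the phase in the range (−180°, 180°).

At s = jω = j50:
zero (s+5): 5 + j50 → |·| = √(5²+50²) = √2525 ≈ 50.249, ∠ = arctan(50/5) ≈ 84.29°
zero (s+2000): 2000 + j50 → |·| = √(2000²+50²) = √4002500 ≈ 2000.6, ∠ = arctan(50/2000) ≈ 1.43°
pole (s+500): 500 + j50 → |·| = √(500²+50²) = √252500 ≈ 502.49, ∠ = arctan(50/500) ≈ 5.71°
pole (s+977): 977 + j50 → |·| = √(977²+50²) = √957029 ≈ 978.28, ∠ = arctan(50/977) ≈ 2.93°
|L| = 1 · 1.0053e+05 / 4.9158e+05 ≈ 0.2045
Gain = 20 log₁₀(0.2045) ≈ -13.79 dB
∠L = 85.72° − 8.64° = 77.08°

At s = jω = j2000:
zero (s+5): 5 + j2000 → |·| = √(5²+2000²) = √4000025 ≈ 2000, ∠ = arctan(2000/5) ≈ 89.86°
zero (s+2000): 2000 + j2000 → |·| = √(2000²+2000²) = √8000000 ≈ 2828.4, ∠ = arctan(2000/2000) ≈ 45.00°
pole (s+500): 500 + j2000 → |·| = √(500²+2000²) = √4250000 ≈ 2061.6, ∠ = arctan(2000/500) ≈ 75.96°
pole (s+977): 977 + j2000 → |·| = √(977²+2000²) = √4954529 ≈ 2225.9, ∠ = arctan(2000/977) ≈ 63.96°
|L| = 1 · 5.6568e+06 / 4.5889e+06 ≈ 1.2327
Gain = 20 log₁₀(1.2327) ≈ 1.82 dB
∠L = 134.86° − 139.92° = -5.06°

ω = 50: -13.8 dB, 77.1°; ω = 2000: 1.8 dB, -5.1°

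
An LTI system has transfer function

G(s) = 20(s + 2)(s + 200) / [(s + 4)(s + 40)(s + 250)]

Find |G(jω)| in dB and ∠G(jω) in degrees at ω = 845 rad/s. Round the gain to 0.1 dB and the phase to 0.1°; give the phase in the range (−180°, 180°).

At s = jω = j845:
zero (s+2): 2 + j845 → |·| = √(2²+845²) = √714029 ≈ 845, ∠ = arctan(845/2) ≈ 89.86°
zero (s+200): 200 + j845 → |·| = √(200²+845²) = √754025 ≈ 868.35, ∠ = arctan(845/200) ≈ 76.68°
pole (s+4): 4 + j845 → |·| = √(4²+845²) = √714041 ≈ 845.01, ∠ = arctan(845/4) ≈ 89.73°
pole (s+40): 40 + j845 → |·| = √(40²+845²) = √715625 ≈ 845.95, ∠ = arctan(845/40) ≈ 87.29°
pole (s+250): 250 + j845 → |·| = √(250²+845²) = √776525 ≈ 881.21, ∠ = arctan(845/250) ≈ 73.52°
|G| = 20 · 7.3376e+05 / 6.2992e+08 ≈ 0.023297
Gain = 20 log₁₀(0.023297) ≈ -32.65 dB
∠G = 166.54° − 250.54° = -84.00°

-32.7 dB, -84.0°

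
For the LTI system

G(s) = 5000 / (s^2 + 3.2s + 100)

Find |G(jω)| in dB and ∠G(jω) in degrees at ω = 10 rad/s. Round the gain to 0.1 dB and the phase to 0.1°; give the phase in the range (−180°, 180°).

43.9 dB, -90.0°

At s = jω = j10:
quadratic: (j10)² + 3.2·j10 + 100 = 0 + j32 → |·| ≈ 32, ∠ ≈ 90.00°
|G| = 5000 / 32 ≈ 156.25
Gain = 20 log₁₀(156.25) ≈ 43.88 dB
∠G = 0.00° − 90.00° = -90.00°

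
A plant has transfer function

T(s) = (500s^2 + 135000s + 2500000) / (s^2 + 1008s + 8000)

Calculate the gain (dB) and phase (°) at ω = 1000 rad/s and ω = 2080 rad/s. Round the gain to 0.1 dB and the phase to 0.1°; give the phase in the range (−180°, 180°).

ω = 1000: 51.2 dB, 30.3°; ω = 2080: 53.1 dB, 18.5°

Substitute s = j1000:
Numerator: 500(j1000)^2 + 135000(j1000) + 2500000 = -497500000 + j135000000
Denominator: (j1000)^2 + 1008(j1000) + 8000 = -992000 + j1008000
|N| = √(497500000² + 135000000²) ≈ 5.1549e+08, ∠N ≈ 164.82°
|D| = √(992000² + 1008000²) ≈ 1.4143e+06, ∠D ≈ 134.54°
|T| = 5.1549e+08 / 1.4143e+06 ≈ 364.48
Gain = 20 log₁₀(364.48) ≈ 51.23 dB
∠T = 164.82° − 134.54° = 30.28°

Substitute s = j2080:
Numerator: 500(j2080)^2 + 135000(j2080) + 2500000 = -2160700000 + j280800000
Denominator: (j2080)^2 + 1008(j2080) + 8000 = -4318400 + j2096640
|N| = √(2160700000² + 280800000²) ≈ 2.1789e+09, ∠N ≈ 172.60°
|D| = √(4318400² + 2096640²) ≈ 4.8005e+06, ∠D ≈ 154.10°
|T| = 2.1789e+09 / 4.8005e+06 ≈ 453.89
Gain = 20 log₁₀(453.89) ≈ 53.14 dB
∠T = 172.60° − 154.10° = 18.50°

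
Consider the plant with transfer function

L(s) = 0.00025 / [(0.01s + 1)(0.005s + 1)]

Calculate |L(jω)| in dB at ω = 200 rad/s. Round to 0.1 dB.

-82.0 dB

At ω = 200 rad/s:
pole (1 + j200·0.01) = 1 + j2 → |·| ≈ 2.2361, ∠ ≈ 63.43°
pole (1 + j200·0.005) = 1 + j1 → |·| ≈ 1.4142, ∠ ≈ 45.00°
|L| = 0.00025 · 1 / (2.2361 · 1.4142) ≈ 7.9057e-05
Gain = 20 log₁₀(7.9057e-05) ≈ -82.04 dB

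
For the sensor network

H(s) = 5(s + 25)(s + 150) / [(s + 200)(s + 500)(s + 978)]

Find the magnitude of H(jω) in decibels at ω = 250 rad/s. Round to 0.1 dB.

At s = jω = j250:
zero (s+25): 25 + j250 → |·| = √(25²+250²) = √63125 ≈ 251.25, ∠ = arctan(250/25) ≈ 84.29°
zero (s+150): 150 + j250 → |·| = √(150²+250²) = √85000 ≈ 291.55, ∠ = arctan(250/150) ≈ 59.04°
pole (s+200): 200 + j250 → |·| = √(200²+250²) = √102500 ≈ 320.16, ∠ = arctan(250/200) ≈ 51.34°
pole (s+500): 500 + j250 → |·| = √(500²+250²) = √312500 ≈ 559.02, ∠ = arctan(250/500) ≈ 26.57°
pole (s+978): 978 + j250 → |·| = √(978²+250²) = √1018984 ≈ 1009.4, ∠ = arctan(250/978) ≈ 14.34°
|H| = 5 · 73252 / 1.8066e+08 ≈ 0.0020273
Gain = 20 log₁₀(0.0020273) ≈ -53.86 dB

-53.9 dB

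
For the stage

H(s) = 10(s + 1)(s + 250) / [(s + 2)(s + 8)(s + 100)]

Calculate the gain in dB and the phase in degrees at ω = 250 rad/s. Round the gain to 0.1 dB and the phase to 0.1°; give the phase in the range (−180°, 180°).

-25.6 dB, -111.1°

At s = jω = j250:
zero (s+1): 1 + j250 → |·| = √(1²+250²) = √62501 ≈ 250, ∠ = arctan(250/1) ≈ 89.77°
zero (s+250): 250 + j250 → |·| = √(250²+250²) = √125000 ≈ 353.55, ∠ = arctan(250/250) ≈ 45.00°
pole (s+2): 2 + j250 → |·| = √(2²+250²) = √62504 ≈ 250.01, ∠ = arctan(250/2) ≈ 89.54°
pole (s+8): 8 + j250 → |·| = √(8²+250²) = √62564 ≈ 250.13, ∠ = arctan(250/8) ≈ 88.17°
pole (s+100): 100 + j250 → |·| = √(100²+250²) = √72500 ≈ 269.26, ∠ = arctan(250/100) ≈ 68.20°
|H| = 10 · 88388 / 1.6838e+07 ≈ 0.052493
Gain = 20 log₁₀(0.052493) ≈ -25.60 dB
∠H = 134.77° − 245.91° = -111.14°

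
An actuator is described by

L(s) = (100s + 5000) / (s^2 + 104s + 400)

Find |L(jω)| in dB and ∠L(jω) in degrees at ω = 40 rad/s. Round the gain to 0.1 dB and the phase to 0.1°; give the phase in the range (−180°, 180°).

Substitute s = j40:
Numerator: 100(j40) + 5000 = 5000 + j4000
Denominator: (j40)^2 + 104(j40) + 400 = -1200 + j4160
|N| = √(5000² + 4000²) ≈ 6403.1, ∠N ≈ 38.66°
|D| = √(1200² + 4160²) ≈ 4329.6, ∠D ≈ 106.09°
|L| = 6403.1 / 4329.6 ≈ 1.4789
Gain = 20 log₁₀(1.4789) ≈ 3.40 dB
∠L = 38.66° − 106.09° = -67.43°

3.4 dB, -67.4°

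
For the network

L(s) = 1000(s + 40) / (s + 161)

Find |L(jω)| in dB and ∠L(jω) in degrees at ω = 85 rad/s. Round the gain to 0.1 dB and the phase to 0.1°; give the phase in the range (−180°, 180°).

At s = jω = j85:
zero (s+40): 40 + j85 → |·| = √(40²+85²) = √8825 ≈ 93.941, ∠ = arctan(85/40) ≈ 64.80°
pole (s+161): 161 + j85 → |·| = √(161²+85²) = √33146 ≈ 182.06, ∠ = arctan(85/161) ≈ 27.83°
|L| = 1000 · 93.941 / 182.06 ≈ 515.99
Gain = 20 log₁₀(515.99) ≈ 54.25 dB
∠L = 64.80° − 27.83° = 36.97°

54.3 dB, 37.0°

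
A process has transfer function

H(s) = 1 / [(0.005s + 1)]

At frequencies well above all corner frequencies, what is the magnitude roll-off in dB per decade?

Each pole contributes −20 dB/decade at high frequency; each zero contributes +20 dB/decade.
Net: 0 zero(s) − 1 pole(s) → -20 dB/decade.

-20 dB/decade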